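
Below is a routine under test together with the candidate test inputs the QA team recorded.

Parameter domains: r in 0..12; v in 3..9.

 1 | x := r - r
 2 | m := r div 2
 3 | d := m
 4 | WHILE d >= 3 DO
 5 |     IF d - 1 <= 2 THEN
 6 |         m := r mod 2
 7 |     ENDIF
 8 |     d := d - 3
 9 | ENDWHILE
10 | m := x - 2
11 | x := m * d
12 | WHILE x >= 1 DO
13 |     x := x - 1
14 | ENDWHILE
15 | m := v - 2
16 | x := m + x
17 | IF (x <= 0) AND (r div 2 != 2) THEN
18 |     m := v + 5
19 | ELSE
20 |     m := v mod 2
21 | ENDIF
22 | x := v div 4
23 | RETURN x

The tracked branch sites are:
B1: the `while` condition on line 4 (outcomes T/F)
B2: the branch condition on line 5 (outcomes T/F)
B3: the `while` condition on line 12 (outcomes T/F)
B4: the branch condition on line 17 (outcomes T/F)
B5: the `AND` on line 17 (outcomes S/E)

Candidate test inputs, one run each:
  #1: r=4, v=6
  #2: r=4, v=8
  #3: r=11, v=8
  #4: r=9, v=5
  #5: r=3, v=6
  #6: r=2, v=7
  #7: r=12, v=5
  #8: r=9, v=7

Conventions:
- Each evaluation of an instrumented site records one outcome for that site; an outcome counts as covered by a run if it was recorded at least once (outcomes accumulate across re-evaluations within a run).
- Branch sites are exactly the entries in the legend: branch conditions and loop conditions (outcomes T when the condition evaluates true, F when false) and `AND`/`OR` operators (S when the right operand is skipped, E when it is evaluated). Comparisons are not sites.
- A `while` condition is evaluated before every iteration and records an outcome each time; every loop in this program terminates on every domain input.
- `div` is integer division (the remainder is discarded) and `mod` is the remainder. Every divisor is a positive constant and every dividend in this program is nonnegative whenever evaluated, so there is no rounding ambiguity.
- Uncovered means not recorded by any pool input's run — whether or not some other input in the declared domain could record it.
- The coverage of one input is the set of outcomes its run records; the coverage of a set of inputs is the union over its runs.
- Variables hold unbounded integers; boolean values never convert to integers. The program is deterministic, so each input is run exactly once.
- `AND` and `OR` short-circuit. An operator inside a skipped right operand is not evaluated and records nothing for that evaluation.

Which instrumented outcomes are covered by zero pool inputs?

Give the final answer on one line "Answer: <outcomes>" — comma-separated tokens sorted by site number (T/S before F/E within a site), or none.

input #1, r=4, v=6: events B1->F, B3->F, B5->E, B4->F; outcomes B1=F, B3=F, B4=F, B5=E
input #2, r=4, v=8: events B1->F, B3->F, B5->S, B4->F; outcomes B1=F, B3=F, B4=F, B5=S
input #3, r=11, v=8: events B1->T, B2->F, B1->F, B3->F, B5->S, B4->F; outcomes B1=T, B1=F, B2=F, B3=F, B4=F, B5=S
input #4, r=9, v=5: events B1->T, B2->F, B1->F, B3->F, B5->S, B4->F; outcomes B1=T, B1=F, B2=F, B3=F, B4=F, B5=S
input #5, r=3, v=6: events B1->F, B3->F, B5->S, B4->F; outcomes B1=F, B3=F, B4=F, B5=S
input #6, r=2, v=7: events B1->F, B3->F, B5->S, B4->F; outcomes B1=F, B3=F, B4=F, B5=S
input #7, r=12, v=5: events B1->T, B2->F, B1->T, B2->T, B1->F, B3->F, B5->S, B4->F; outcomes B1=T, B1=F, B2=T, B2=F, B3=F, B4=F, B5=S
input #8, r=9, v=7: events B1->T, B2->F, B1->F, B3->F, B5->S, B4->F; outcomes B1=T, B1=F, B2=F, B3=F, B4=F, B5=S
union over the pool: B1=T, B1=F, B2=T, B2=F, B3=F, B4=F, B5=S, B5=E
uncovered (2 of 10): B3=T, B4=T

Answer: B3=T, B4=T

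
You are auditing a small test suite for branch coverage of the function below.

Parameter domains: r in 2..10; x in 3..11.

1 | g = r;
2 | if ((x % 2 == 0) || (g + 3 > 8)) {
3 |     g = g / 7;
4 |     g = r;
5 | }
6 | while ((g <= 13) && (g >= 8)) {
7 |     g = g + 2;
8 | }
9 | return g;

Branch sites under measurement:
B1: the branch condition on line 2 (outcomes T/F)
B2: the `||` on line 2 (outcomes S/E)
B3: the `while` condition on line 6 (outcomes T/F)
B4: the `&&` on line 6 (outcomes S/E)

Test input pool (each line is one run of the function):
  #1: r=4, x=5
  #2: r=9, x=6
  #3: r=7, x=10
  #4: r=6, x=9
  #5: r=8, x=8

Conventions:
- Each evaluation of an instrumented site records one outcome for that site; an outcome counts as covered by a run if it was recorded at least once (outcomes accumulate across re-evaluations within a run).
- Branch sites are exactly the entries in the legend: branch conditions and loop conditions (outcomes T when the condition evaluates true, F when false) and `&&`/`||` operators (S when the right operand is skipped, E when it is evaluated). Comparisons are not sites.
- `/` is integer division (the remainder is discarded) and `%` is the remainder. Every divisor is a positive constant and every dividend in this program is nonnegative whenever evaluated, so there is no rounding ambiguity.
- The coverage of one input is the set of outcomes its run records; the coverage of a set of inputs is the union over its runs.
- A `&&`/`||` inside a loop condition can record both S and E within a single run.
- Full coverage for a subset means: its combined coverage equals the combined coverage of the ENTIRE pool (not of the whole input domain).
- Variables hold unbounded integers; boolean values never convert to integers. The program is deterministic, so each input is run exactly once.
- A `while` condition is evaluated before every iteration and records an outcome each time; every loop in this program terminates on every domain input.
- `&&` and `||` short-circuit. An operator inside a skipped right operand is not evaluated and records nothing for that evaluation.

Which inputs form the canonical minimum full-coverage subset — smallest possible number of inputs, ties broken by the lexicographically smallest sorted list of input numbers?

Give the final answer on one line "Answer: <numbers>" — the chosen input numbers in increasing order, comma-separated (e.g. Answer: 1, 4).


test 1 (r=4, x=5) hits B1=F, B2=E, B3=F, B4=E
test 2 (r=9, x=6) hits B1=T, B2=S, B3=T, B3=F, B4=S, B4=E
test 3 (r=7, x=10) hits B1=T, B2=S, B3=F, B4=E
test 4 (r=6, x=9) hits B1=T, B2=E, B3=F, B4=E
test 5 (r=8, x=8) hits B1=T, B2=S, B3=T, B3=F, B4=S, B4=E
the full pool covers 8 outcomes: B1=T, B1=F, B2=S, B2=E, B3=T, B3=F, B4=S, B4=E
no size-1 subset reaches all 8 outcomes (best union: 6/8)
size 2: inputs {1, 2} cover all 8 outcomes, and no lexicographically smaller subset of this size does
Answer: 1, 2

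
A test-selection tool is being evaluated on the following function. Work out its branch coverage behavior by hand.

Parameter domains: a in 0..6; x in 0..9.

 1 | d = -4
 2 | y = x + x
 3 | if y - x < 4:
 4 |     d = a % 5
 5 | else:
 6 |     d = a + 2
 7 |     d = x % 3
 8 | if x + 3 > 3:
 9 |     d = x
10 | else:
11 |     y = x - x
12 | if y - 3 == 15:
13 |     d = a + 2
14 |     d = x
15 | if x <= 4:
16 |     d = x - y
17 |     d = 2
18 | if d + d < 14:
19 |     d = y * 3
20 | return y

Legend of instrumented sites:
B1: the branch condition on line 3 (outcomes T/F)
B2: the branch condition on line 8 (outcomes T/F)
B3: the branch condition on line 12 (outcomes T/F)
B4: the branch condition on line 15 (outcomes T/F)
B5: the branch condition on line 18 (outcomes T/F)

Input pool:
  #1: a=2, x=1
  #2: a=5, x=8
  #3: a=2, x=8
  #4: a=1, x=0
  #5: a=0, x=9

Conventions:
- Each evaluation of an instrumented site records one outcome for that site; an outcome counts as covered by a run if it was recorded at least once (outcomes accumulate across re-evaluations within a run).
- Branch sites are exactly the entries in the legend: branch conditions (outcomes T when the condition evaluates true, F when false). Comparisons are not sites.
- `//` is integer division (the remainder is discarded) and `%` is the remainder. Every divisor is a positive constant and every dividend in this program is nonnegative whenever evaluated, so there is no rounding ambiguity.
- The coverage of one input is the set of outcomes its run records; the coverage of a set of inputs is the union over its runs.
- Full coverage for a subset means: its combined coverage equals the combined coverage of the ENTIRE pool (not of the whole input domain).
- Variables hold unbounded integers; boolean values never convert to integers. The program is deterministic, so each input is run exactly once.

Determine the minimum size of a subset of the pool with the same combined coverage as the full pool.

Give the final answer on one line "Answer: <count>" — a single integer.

run #1 (a=2, x=1) runs B1->T, B2->T, B3->F, B4->T, B5->T; records B1=T, B2=T, B3=F, B4=T, B5=T
run #2 (a=5, x=8) runs B1->F, B2->T, B3->F, B4->F, B5->F; records B1=F, B2=T, B3=F, B4=F, B5=F
run #3 (a=2, x=8) runs B1->F, B2->T, B3->F, B4->F, B5->F; records B1=F, B2=T, B3=F, B4=F, B5=F
run #4 (a=1, x=0) runs B1->T, B2->F, B3->F, B4->T, B5->T; records B1=T, B2=F, B3=F, B4=T, B5=T
run #5 (a=0, x=9) runs B1->F, B2->T, B3->T, B4->F, B5->F; records B1=F, B2=T, B3=T, B4=F, B5=F
pool-wide coverage (10 outcomes): B1=T, B1=F, B2=T, B2=F, B3=T, B3=F, B4=T, B4=F, B5=T, B5=F
checked all size-1 subsets: none covers 10 outcomes (max 5/10)
the canonical winner is {4, 5}: size 2, full 10-outcome coverage, earliest index list among size-2 covers

Answer: 2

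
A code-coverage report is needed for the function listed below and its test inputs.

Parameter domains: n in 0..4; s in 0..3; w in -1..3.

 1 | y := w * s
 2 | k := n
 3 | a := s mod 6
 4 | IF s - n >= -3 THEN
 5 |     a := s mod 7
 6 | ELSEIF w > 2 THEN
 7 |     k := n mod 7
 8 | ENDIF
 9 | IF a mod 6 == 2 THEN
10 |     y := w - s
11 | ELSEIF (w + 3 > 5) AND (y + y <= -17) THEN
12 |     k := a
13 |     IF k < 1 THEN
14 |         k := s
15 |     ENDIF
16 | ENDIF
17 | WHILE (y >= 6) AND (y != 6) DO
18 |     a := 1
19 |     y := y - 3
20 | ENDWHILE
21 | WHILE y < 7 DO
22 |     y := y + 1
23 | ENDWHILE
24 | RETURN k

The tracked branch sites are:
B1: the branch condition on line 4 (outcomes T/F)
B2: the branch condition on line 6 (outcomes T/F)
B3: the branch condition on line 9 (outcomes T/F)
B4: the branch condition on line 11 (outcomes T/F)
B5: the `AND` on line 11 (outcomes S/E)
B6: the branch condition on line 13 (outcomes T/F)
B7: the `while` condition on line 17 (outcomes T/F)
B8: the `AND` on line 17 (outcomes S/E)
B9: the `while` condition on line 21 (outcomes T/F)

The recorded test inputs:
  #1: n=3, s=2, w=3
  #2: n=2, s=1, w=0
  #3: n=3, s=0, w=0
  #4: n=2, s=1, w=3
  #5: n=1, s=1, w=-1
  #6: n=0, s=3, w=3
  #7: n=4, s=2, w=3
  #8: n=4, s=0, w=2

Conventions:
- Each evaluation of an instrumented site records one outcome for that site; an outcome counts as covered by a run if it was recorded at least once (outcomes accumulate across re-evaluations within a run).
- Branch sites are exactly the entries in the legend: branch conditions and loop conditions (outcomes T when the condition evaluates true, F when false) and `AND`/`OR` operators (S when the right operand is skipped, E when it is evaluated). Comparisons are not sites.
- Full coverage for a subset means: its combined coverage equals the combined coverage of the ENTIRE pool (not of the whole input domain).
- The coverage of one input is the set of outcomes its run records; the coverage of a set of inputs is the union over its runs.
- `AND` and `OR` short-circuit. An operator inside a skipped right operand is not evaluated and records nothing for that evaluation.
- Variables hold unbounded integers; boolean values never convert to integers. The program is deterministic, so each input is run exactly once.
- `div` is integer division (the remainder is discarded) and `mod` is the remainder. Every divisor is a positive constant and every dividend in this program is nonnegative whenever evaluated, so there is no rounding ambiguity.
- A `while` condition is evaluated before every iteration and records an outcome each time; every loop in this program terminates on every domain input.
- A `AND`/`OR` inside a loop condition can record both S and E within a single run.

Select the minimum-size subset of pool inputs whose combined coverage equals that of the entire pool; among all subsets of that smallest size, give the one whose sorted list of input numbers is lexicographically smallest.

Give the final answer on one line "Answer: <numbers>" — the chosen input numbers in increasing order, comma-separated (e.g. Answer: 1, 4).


test 1 (n=3, s=2, w=3) fires B1->T, B3->T, B8->S, B7->F, B9->T, B9->T, B9->T, B9->T, B9->T, B9->T, B9->F; hits B1=T, B3=T, B7=F, B8=S, B9=T, B9=F
test 2 (n=2, s=1, w=0) fires B1->T, B3->F, B5->S, B4->F, B8->S, B7->F, B9->T, B9->T, B9->T, B9->T, B9->T, B9->T, B9->T, B9->F; hits B1=T, B3=F, B4=F, B5=S, B7=F, B8=S, B9=T, B9=F
test 3 (n=3, s=0, w=0) fires B1->T, B3->F, B5->S, B4->F, B8->S, B7->F, B9->T, B9->T, B9->T, B9->T, B9->T, B9->T, B9->T, B9->F; hits B1=T, B3=F, B4=F, B5=S, B7=F, B8=S, B9=T, B9=F
test 4 (n=2, s=1, w=3) fires B1->T, B3->F, B5->E, B4->F, B8->S, B7->F, B9->T, B9->T, B9->T, B9->T, B9->F; hits B1=T, B3=F, B4=F, B5=E, B7=F, B8=S, B9=T, B9=F
test 5 (n=1, s=1, w=-1) fires B1->T, B3->F, B5->S, B4->F, B8->S, B7->F, B9->T, B9->T, B9->T, B9->T, B9->T, B9->T, B9->T, B9->T, ...; hits B1=T, B3=F, B4=F, B5=S, B7=F, B8=S, B9=T, B9=F
test 6 (n=0, s=3, w=3) fires B1->T, B3->F, B5->E, B4->F, B8->E, B7->T, B8->E, B7->F, B9->T, B9->F; hits B1=T, B3=F, B4=F, B5=E, B7=T, B7=F, B8=E, B9=T, B9=F
test 7 (n=4, s=2, w=3) fires B1->T, B3->T, B8->S, B7->F, B9->T, B9->T, B9->T, B9->T, B9->T, B9->T, B9->F; hits B1=T, B3=T, B7=F, B8=S, B9=T, B9=F
test 8 (n=4, s=0, w=2) fires B1->F, B2->F, B3->F, B5->S, B4->F, B8->S, B7->F, B9->T, B9->T, B9->T, B9->T, B9->T, B9->T, B9->T, ...; hits B1=F, B2=F, B3=F, B4=F, B5=S, B7=F, B8=S, B9=T, B9=F
union over all inputs: B1=T, B1=F, B2=F, B3=T, B3=F, B4=F, B5=S, B5=E, B7=T, B7=F, B8=S, B8=E, B9=T, B9=F (14 outcomes)
no size-1 subset reaches all 14 outcomes (best union: 9/14)
no size-2 subset reaches all 14 outcomes (best union: 13/14)
size 3: inputs {1, 6, 8} cover all 14 outcomes, and no lexicographically smaller subset of this size does
Answer: 1, 6, 8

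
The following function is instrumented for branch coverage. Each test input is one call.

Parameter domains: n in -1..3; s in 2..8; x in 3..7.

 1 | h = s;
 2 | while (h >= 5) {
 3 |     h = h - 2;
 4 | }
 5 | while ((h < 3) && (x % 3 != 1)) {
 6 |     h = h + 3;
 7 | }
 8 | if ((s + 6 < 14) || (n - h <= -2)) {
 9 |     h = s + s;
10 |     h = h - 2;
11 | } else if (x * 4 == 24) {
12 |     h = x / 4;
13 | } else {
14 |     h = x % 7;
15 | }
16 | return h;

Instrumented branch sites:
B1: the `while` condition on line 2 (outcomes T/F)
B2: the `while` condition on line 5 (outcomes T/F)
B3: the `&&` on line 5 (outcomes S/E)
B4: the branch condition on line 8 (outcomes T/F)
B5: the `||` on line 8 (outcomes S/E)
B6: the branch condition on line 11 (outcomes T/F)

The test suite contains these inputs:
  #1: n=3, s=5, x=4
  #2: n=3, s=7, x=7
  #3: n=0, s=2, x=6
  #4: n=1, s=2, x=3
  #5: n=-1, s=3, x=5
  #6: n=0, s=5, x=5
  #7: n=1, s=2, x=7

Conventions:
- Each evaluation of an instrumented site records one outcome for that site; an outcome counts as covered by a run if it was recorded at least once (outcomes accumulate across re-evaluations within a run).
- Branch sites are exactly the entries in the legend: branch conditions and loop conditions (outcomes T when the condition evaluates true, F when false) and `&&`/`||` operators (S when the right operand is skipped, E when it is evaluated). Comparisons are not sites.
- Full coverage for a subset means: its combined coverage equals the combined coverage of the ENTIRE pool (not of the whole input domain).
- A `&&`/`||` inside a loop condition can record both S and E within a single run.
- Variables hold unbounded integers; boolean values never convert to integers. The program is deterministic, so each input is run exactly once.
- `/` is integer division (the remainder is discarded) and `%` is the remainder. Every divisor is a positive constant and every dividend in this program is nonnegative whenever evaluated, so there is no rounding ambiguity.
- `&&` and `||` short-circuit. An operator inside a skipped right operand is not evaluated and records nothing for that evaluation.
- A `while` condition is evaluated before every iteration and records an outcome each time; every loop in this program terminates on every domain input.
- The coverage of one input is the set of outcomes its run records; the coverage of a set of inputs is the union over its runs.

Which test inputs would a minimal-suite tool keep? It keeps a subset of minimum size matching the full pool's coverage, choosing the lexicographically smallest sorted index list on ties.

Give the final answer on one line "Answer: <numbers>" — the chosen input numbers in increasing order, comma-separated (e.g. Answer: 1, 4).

input #1, n=3, s=5, x=4: events B1->T, B1->F, B3->S, B2->F, B5->S, B4->T; outcomes B1=T, B1=F, B2=F, B3=S, B4=T, B5=S
input #2, n=3, s=7, x=7: events B1->T, B1->T, B1->F, B3->S, B2->F, B5->S, B4->T; outcomes B1=T, B1=F, B2=F, B3=S, B4=T, B5=S
input #3, n=0, s=2, x=6: events B1->F, B3->E, B2->T, B3->S, B2->F, B5->S, B4->T; outcomes B1=F, B2=T, B2=F, B3=S, B3=E, B4=T, B5=S
input #4, n=1, s=2, x=3: events B1->F, B3->E, B2->T, B3->S, B2->F, B5->S, B4->T; outcomes B1=F, B2=T, B2=F, B3=S, B3=E, B4=T, B5=S
input #5, n=-1, s=3, x=5: events B1->F, B3->S, B2->F, B5->S, B4->T; outcomes B1=F, B2=F, B3=S, B4=T, B5=S
input #6, n=0, s=5, x=5: events B1->T, B1->F, B3->S, B2->F, B5->S, B4->T; outcomes B1=T, B1=F, B2=F, B3=S, B4=T, B5=S
input #7, n=1, s=2, x=7: events B1->F, B3->E, B2->F, B5->S, B4->T; outcomes B1=F, B2=F, B3=E, B4=T, B5=S
union over all inputs: B1=T, B1=F, B2=T, B2=F, B3=S, B3=E, B4=T, B5=S (8 outcomes)
every size-1 subset falls short of the 8 outcomes (best: 7/8)
the canonical winner is {1, 3}: size 2, full 8-outcome coverage, earliest index list among size-2 covers

Answer: 1, 3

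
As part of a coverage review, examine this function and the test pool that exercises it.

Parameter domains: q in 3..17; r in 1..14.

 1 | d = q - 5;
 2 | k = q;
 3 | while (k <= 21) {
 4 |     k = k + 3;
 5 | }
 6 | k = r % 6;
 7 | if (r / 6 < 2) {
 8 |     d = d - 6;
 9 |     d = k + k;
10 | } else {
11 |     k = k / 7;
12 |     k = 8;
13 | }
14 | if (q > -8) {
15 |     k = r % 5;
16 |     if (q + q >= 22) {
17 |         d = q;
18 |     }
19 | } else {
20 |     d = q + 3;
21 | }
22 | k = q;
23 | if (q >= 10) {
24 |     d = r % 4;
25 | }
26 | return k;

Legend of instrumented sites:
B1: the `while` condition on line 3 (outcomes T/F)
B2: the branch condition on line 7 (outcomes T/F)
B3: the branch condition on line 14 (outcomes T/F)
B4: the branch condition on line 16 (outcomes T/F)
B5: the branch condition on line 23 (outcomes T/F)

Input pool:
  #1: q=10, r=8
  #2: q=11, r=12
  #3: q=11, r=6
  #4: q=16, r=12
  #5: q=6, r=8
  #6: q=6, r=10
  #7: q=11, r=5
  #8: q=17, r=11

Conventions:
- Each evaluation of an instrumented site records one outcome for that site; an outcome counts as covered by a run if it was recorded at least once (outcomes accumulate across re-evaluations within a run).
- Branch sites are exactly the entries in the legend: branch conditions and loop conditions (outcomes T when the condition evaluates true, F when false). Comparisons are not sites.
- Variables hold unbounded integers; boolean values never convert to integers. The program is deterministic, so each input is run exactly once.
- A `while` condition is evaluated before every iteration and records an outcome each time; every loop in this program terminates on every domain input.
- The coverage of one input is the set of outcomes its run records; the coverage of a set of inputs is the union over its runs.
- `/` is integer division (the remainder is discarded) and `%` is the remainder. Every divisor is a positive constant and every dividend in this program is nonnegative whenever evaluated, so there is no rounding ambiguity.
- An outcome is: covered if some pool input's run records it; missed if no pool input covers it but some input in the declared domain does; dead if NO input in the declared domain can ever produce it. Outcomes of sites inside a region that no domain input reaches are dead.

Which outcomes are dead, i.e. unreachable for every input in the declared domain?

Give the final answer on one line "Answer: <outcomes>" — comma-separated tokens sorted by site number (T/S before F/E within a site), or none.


sweeping the full domain (210 inputs) for each outcome:
  B3=F: unreachable across the whole domain -> dead
  reachable outcomes have witnesses, e.g. B1=T (e.g. q=3, r=1), B1=F (e.g. q=3, r=1), B2=T (e.g. q=3, r=1), B2=F (e.g. q=3, r=12)
Answer: B3=F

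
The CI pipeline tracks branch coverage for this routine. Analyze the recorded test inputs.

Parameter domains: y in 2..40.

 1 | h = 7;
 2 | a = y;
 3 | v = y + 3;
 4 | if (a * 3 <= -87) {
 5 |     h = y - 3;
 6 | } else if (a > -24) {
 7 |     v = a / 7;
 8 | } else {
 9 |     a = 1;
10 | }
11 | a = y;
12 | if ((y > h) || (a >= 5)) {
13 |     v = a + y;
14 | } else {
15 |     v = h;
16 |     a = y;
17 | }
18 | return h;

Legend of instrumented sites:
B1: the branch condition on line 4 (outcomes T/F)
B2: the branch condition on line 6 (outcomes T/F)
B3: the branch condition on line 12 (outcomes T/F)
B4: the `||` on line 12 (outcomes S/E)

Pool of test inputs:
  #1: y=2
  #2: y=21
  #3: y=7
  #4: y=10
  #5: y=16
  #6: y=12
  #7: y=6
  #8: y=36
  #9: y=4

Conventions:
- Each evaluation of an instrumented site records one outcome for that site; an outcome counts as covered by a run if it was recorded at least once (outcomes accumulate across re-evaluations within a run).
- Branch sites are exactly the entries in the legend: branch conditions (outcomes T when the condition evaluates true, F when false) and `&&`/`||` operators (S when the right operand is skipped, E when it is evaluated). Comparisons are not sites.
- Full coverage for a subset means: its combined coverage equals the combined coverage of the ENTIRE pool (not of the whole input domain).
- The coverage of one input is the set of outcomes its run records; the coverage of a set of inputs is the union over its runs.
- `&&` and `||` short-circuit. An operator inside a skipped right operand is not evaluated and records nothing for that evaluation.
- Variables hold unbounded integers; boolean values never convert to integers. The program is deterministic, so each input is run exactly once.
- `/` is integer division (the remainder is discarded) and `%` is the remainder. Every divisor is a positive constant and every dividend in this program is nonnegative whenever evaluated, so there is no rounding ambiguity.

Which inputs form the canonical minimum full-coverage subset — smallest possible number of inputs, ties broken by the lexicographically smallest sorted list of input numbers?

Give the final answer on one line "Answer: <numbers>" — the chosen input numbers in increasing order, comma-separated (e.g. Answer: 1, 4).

#1 (y=2) -> B1->F, B2->T, B4->E, B3->F; covered: B1=F, B2=T, B3=F, B4=E
#2 (y=21) -> B1->F, B2->T, B4->S, B3->T; covered: B1=F, B2=T, B3=T, B4=S
#3 (y=7) -> B1->F, B2->T, B4->E, B3->T; covered: B1=F, B2=T, B3=T, B4=E
#4 (y=10) -> B1->F, B2->T, B4->S, B3->T; covered: B1=F, B2=T, B3=T, B4=S
#5 (y=16) -> B1->F, B2->T, B4->S, B3->T; covered: B1=F, B2=T, B3=T, B4=S
#6 (y=12) -> B1->F, B2->T, B4->S, B3->T; covered: B1=F, B2=T, B3=T, B4=S
#7 (y=6) -> B1->F, B2->T, B4->E, B3->T; covered: B1=F, B2=T, B3=T, B4=E
#8 (y=36) -> B1->F, B2->T, B4->S, B3->T; covered: B1=F, B2=T, B3=T, B4=S
#9 (y=4) -> B1->F, B2->T, B4->E, B3->F; covered: B1=F, B2=T, B3=F, B4=E
union over all inputs: B1=F, B2=T, B3=T, B3=F, B4=S, B4=E (6 outcomes)
every size-1 subset falls short of the 6 outcomes (best: 4/6)
size 2: inputs {1, 2} cover all 6 outcomes, and no lexicographically smaller subset of this size does

Answer: 1, 2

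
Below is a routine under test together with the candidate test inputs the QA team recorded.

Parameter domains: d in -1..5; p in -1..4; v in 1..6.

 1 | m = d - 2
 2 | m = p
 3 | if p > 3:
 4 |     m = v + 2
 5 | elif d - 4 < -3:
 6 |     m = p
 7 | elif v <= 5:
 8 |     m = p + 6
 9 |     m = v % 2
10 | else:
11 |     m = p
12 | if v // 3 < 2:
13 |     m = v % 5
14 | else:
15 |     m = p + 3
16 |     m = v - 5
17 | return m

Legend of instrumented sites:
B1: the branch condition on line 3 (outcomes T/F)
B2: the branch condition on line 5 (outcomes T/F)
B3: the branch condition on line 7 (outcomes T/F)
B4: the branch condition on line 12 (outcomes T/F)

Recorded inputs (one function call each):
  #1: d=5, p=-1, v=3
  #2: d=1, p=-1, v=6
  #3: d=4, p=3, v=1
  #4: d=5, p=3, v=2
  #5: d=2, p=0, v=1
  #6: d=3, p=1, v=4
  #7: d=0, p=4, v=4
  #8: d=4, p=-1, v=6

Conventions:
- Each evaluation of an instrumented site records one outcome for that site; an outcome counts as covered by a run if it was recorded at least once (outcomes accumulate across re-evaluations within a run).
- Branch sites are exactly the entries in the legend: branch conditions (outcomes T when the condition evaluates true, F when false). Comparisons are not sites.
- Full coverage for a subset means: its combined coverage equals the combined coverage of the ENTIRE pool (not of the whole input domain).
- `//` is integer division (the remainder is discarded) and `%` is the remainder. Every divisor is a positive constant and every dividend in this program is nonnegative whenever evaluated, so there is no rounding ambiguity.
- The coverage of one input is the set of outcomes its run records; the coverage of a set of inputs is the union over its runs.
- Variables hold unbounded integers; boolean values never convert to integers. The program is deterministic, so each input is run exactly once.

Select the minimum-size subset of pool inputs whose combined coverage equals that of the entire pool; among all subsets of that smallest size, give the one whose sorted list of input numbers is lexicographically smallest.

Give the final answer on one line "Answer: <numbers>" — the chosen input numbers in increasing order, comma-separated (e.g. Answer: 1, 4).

#1 (d=5, p=-1, v=3) -> B1->F, B2->F, B3->T, B4->T; covered: B1=F, B2=F, B3=T, B4=T
#2 (d=1, p=-1, v=6) -> B1->F, B2->F, B3->F, B4->F; covered: B1=F, B2=F, B3=F, B4=F
#3 (d=4, p=3, v=1) -> B1->F, B2->F, B3->T, B4->T; covered: B1=F, B2=F, B3=T, B4=T
#4 (d=5, p=3, v=2) -> B1->F, B2->F, B3->T, B4->T; covered: B1=F, B2=F, B3=T, B4=T
#5 (d=2, p=0, v=1) -> B1->F, B2->F, B3->T, B4->T; covered: B1=F, B2=F, B3=T, B4=T
#6 (d=3, p=1, v=4) -> B1->F, B2->F, B3->T, B4->T; covered: B1=F, B2=F, B3=T, B4=T
#7 (d=0, p=4, v=4) -> B1->T, B4->T; covered: B1=T, B4=T
#8 (d=4, p=-1, v=6) -> B1->F, B2->F, B3->F, B4->F; covered: B1=F, B2=F, B3=F, B4=F
the full pool covers 7 outcomes: B1=T, B1=F, B2=F, B3=T, B3=F, B4=T, B4=F
no size-1 subset reaches all 7 outcomes (best union: 4/7)
no size-2 subset reaches all 7 outcomes (best union: 6/7)
size 3: inputs {1, 2, 7} cover all 7 outcomes, and no lexicographically smaller subset of this size does

Answer: 1, 2, 7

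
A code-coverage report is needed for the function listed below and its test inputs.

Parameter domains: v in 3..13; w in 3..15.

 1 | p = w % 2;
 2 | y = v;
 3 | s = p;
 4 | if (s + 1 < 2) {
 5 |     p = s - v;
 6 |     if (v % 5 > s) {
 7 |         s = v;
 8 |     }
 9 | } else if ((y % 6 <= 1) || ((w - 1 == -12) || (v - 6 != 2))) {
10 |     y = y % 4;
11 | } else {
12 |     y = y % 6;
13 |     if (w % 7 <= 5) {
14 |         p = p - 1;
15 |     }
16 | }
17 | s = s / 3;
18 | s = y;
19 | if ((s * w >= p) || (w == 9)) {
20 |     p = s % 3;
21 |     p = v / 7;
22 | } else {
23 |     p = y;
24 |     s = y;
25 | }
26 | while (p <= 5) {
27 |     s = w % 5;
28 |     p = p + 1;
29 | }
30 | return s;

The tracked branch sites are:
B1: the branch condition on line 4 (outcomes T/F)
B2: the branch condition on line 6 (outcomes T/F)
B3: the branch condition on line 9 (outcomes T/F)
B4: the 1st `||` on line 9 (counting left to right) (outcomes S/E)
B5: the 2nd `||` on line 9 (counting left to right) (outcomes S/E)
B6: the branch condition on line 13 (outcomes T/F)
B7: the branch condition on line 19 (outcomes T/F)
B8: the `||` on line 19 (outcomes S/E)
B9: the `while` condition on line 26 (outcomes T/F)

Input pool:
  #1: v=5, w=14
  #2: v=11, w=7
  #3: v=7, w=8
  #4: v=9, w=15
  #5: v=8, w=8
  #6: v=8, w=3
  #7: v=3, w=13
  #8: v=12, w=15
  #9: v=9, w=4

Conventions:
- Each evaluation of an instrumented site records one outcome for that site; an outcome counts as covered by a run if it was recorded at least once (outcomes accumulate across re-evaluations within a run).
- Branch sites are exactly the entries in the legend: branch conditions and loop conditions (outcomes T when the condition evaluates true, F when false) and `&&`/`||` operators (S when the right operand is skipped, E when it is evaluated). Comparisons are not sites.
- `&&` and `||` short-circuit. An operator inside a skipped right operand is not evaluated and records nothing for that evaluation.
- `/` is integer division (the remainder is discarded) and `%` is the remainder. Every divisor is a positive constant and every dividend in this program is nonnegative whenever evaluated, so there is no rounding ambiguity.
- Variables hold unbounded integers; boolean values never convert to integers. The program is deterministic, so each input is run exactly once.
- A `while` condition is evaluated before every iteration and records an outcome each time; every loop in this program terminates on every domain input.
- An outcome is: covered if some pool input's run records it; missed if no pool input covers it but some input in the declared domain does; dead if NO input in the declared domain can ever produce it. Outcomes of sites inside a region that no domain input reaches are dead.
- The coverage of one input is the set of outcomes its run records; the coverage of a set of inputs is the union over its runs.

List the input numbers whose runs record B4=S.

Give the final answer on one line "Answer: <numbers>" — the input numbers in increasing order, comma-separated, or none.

input #1 (v=5, w=14): misses B4=S
input #2 (v=11, w=7): misses B4=S
input #3 (v=7, w=8): misses B4=S
input #4 (v=9, w=15): misses B4=S
input #5 (v=8, w=8): misses B4=S
input #6 (v=8, w=3): misses B4=S
input #7 (v=3, w=13): misses B4=S
input #8 (v=12, w=15): covers B4=S
input #9 (v=9, w=4): misses B4=S

Answer: 8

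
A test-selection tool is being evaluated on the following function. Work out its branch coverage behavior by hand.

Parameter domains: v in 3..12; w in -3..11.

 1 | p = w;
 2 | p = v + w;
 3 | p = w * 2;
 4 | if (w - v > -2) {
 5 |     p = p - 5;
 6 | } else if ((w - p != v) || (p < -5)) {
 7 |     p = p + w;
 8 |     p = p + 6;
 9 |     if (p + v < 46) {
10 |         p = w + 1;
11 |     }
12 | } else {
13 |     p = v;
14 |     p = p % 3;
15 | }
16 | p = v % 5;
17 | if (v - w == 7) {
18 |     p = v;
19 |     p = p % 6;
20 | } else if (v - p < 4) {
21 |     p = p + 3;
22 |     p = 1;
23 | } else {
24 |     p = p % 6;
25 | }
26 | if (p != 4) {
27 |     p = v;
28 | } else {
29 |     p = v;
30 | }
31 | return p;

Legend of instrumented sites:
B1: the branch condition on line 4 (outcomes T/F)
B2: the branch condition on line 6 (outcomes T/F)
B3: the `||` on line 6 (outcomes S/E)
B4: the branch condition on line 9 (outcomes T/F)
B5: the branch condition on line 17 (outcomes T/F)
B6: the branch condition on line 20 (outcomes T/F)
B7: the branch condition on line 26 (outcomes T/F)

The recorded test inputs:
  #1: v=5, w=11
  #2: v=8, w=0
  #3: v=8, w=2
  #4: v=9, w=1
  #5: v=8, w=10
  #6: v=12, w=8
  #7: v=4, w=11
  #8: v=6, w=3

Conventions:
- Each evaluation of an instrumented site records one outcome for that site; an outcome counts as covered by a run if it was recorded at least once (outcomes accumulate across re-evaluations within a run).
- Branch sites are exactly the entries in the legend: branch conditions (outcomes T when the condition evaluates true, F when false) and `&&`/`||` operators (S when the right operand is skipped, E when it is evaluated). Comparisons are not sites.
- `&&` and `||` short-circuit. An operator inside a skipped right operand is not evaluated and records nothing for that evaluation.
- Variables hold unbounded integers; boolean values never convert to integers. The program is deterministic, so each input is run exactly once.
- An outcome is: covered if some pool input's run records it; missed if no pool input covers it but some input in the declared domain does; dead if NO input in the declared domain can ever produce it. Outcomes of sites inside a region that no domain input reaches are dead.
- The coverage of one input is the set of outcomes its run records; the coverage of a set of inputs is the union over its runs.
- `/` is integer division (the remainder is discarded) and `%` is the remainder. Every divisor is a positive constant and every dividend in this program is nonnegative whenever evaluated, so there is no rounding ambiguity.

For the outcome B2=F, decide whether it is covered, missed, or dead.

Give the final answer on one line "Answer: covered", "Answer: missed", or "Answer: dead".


no pool input records B2=F
checking all 150 inputs in the declared domain: B2=F is never recorded -> dead
Answer: dead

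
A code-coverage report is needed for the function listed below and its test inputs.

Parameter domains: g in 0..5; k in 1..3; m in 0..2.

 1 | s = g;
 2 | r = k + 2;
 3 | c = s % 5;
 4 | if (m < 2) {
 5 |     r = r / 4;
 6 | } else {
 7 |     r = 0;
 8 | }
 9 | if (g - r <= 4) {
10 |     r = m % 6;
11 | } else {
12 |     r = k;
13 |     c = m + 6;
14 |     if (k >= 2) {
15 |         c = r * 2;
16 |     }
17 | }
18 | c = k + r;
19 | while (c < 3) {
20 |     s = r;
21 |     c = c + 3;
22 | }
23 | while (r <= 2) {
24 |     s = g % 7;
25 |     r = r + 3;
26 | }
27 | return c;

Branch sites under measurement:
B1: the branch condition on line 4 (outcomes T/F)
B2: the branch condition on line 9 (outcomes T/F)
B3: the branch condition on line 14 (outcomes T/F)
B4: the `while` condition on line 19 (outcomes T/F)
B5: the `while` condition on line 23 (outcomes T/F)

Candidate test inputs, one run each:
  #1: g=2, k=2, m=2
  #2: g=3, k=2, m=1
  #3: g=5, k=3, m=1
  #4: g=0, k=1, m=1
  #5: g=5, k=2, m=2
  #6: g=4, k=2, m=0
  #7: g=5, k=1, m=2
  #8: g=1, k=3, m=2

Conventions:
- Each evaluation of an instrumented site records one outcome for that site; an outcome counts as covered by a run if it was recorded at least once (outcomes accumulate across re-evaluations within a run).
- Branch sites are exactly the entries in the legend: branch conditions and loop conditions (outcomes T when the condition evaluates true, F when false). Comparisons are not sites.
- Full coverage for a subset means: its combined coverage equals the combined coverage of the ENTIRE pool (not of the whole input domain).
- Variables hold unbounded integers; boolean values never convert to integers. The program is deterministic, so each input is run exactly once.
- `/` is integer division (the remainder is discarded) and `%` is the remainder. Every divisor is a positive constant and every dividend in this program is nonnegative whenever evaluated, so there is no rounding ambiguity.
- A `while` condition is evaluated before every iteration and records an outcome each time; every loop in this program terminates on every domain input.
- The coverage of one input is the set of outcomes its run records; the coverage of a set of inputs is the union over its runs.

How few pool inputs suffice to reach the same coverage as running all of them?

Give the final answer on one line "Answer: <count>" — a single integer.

input #1, g=2, k=2, m=2: events B1->F, B2->T, B4->F, B5->T, B5->F; outcomes B1=F, B2=T, B4=F, B5=T, B5=F
input #2, g=3, k=2, m=1: events B1->T, B2->T, B4->F, B5->T, B5->F; outcomes B1=T, B2=T, B4=F, B5=T, B5=F
input #3, g=5, k=3, m=1: events B1->T, B2->T, B4->F, B5->T, B5->F; outcomes B1=T, B2=T, B4=F, B5=T, B5=F
input #4, g=0, k=1, m=1: events B1->T, B2->T, B4->T, B4->F, B5->T, B5->F; outcomes B1=T, B2=T, B4=T, B4=F, B5=T, B5=F
input #5, g=5, k=2, m=2: events B1->F, B2->F, B3->T, B4->F, B5->T, B5->F; outcomes B1=F, B2=F, B3=T, B4=F, B5=T, B5=F
input #6, g=4, k=2, m=0: events B1->T, B2->T, B4->T, B4->F, B5->T, B5->F; outcomes B1=T, B2=T, B4=T, B4=F, B5=T, B5=F
input #7, g=5, k=1, m=2: events B1->F, B2->F, B3->F, B4->T, B4->F, B5->T, B5->F; outcomes B1=F, B2=F, B3=F, B4=T, B4=F, B5=T, B5=F
input #8, g=1, k=3, m=2: events B1->F, B2->T, B4->F, B5->T, B5->F; outcomes B1=F, B2=T, B4=F, B5=T, B5=F
the full pool covers 10 outcomes: B1=T, B1=F, B2=T, B2=F, B3=T, B3=F, B4=T, B4=F, B5=T, B5=F
every size-1 subset falls short of the 10 outcomes (best: 7/10)
every size-2 subset falls short of the 10 outcomes (best: 9/10)
size 3: inputs {2, 5, 7} cover all 10 outcomes, and no lexicographically smaller subset of this size does

Answer: 3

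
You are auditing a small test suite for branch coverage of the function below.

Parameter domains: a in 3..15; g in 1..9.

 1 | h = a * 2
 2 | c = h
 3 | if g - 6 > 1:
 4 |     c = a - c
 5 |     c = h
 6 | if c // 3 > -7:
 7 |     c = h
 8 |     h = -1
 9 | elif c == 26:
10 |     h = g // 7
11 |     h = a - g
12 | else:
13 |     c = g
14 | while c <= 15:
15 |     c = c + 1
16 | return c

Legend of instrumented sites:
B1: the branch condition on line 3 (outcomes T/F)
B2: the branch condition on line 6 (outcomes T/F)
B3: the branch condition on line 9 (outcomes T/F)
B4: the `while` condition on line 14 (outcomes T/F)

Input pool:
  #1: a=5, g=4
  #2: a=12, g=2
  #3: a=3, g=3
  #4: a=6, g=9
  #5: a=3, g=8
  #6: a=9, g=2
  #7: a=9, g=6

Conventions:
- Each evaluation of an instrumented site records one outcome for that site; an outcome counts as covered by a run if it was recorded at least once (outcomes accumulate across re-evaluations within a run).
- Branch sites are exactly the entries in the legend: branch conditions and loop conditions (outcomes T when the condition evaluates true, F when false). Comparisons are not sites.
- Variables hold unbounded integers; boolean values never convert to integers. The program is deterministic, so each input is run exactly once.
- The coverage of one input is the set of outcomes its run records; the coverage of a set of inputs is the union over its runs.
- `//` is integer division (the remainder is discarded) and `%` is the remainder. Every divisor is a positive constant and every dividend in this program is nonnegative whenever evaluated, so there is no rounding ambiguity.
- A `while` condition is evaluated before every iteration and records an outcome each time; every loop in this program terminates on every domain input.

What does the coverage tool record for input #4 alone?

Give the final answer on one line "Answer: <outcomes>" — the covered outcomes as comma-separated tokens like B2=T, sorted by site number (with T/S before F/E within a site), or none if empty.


Running input #4 (a=6, g=9), event by event:
  B1->T, B2->T, B4->T, B4->T, B4->T, B4->T, B4->F
as a set, this run covers: B1=T, B2=T, B4=T, B4=F
Answer: B1=T, B2=T, B4=T, B4=F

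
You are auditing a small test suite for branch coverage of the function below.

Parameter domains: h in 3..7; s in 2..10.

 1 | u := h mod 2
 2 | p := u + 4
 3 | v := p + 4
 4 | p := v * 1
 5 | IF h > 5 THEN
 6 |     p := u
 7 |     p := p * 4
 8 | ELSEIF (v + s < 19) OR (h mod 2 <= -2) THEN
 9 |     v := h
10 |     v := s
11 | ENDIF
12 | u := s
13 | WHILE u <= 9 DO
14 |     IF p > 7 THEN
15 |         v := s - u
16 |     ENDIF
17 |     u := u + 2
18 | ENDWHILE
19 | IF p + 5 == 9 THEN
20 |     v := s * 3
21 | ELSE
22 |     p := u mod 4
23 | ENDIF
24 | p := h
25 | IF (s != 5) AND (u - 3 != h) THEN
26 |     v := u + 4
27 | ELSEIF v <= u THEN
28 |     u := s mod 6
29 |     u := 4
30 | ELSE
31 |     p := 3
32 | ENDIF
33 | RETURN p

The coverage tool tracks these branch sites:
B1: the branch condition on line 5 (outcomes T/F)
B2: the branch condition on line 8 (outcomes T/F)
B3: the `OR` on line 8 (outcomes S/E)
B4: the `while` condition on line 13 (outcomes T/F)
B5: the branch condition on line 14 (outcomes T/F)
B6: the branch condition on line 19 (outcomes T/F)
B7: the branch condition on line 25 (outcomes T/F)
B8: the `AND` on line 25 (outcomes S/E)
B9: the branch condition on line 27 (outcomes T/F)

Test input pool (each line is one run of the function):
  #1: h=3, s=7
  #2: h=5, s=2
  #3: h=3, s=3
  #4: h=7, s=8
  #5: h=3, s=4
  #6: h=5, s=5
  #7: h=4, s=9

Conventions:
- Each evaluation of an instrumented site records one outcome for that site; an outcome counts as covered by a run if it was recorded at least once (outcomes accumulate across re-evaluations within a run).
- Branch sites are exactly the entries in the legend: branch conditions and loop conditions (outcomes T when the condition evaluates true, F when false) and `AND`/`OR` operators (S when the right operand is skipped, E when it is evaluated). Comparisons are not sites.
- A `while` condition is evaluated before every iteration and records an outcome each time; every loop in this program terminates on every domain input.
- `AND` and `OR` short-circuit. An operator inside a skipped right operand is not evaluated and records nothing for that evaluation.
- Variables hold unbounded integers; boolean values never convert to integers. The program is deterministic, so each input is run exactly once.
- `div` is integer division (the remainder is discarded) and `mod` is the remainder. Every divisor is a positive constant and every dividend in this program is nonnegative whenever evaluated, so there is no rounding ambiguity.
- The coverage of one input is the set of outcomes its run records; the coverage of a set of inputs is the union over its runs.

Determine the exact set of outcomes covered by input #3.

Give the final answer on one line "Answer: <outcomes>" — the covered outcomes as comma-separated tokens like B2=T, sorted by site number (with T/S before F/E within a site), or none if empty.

Tracing the run of input #3 (h=3, s=3):
  B1->F, B3->S, B2->T, B4->T, B5->T, B4->T, B5->T, B4->T, B5->T, B4->T
  B5->T, B4->F, B6->F, B8->E, B7->T
collecting distinct outcomes: B1=F, B2=T, B3=S, B4=T, B4=F, B5=T, B6=F, B7=T, B8=E

Answer: B1=F, B2=T, B3=S, B4=T, B4=F, B5=T, B6=F, B7=T, B8=E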